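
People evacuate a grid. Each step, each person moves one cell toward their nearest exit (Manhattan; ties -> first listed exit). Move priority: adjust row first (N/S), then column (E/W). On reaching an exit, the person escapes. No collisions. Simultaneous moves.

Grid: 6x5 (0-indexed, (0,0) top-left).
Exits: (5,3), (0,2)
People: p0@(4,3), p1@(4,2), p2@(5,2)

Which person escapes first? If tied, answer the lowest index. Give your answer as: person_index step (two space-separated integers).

Answer: 0 1

Derivation:
Step 1: p0:(4,3)->(5,3)->EXIT | p1:(4,2)->(5,2) | p2:(5,2)->(5,3)->EXIT
Step 2: p0:escaped | p1:(5,2)->(5,3)->EXIT | p2:escaped
Exit steps: [1, 2, 1]
First to escape: p0 at step 1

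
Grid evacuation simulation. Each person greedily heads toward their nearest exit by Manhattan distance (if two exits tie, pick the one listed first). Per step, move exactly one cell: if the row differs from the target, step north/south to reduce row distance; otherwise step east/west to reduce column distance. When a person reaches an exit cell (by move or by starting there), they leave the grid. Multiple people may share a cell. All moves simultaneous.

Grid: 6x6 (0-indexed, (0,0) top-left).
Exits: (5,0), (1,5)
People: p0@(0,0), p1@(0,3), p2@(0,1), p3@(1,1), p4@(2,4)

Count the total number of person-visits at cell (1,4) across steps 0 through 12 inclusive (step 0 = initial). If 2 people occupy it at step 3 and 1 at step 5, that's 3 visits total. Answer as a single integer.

Step 0: p0@(0,0) p1@(0,3) p2@(0,1) p3@(1,1) p4@(2,4) -> at (1,4): 0 [-], cum=0
Step 1: p0@(1,0) p1@(1,3) p2@(1,1) p3@(1,2) p4@(1,4) -> at (1,4): 1 [p4], cum=1
Step 2: p0@(2,0) p1@(1,4) p2@(1,2) p3@(1,3) p4@ESC -> at (1,4): 1 [p1], cum=2
Step 3: p0@(3,0) p1@ESC p2@(1,3) p3@(1,4) p4@ESC -> at (1,4): 1 [p3], cum=3
Step 4: p0@(4,0) p1@ESC p2@(1,4) p3@ESC p4@ESC -> at (1,4): 1 [p2], cum=4
Step 5: p0@ESC p1@ESC p2@ESC p3@ESC p4@ESC -> at (1,4): 0 [-], cum=4
Total visits = 4

Answer: 4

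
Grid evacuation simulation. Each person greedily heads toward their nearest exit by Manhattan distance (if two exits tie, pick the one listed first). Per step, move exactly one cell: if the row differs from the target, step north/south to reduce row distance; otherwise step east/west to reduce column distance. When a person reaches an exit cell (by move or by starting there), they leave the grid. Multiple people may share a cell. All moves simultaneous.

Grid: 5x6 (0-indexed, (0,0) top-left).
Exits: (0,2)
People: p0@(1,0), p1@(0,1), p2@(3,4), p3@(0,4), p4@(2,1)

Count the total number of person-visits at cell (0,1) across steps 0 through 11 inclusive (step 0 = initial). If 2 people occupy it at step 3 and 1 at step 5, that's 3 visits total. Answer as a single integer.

Answer: 3

Derivation:
Step 0: p0@(1,0) p1@(0,1) p2@(3,4) p3@(0,4) p4@(2,1) -> at (0,1): 1 [p1], cum=1
Step 1: p0@(0,0) p1@ESC p2@(2,4) p3@(0,3) p4@(1,1) -> at (0,1): 0 [-], cum=1
Step 2: p0@(0,1) p1@ESC p2@(1,4) p3@ESC p4@(0,1) -> at (0,1): 2 [p0,p4], cum=3
Step 3: p0@ESC p1@ESC p2@(0,4) p3@ESC p4@ESC -> at (0,1): 0 [-], cum=3
Step 4: p0@ESC p1@ESC p2@(0,3) p3@ESC p4@ESC -> at (0,1): 0 [-], cum=3
Step 5: p0@ESC p1@ESC p2@ESC p3@ESC p4@ESC -> at (0,1): 0 [-], cum=3
Total visits = 3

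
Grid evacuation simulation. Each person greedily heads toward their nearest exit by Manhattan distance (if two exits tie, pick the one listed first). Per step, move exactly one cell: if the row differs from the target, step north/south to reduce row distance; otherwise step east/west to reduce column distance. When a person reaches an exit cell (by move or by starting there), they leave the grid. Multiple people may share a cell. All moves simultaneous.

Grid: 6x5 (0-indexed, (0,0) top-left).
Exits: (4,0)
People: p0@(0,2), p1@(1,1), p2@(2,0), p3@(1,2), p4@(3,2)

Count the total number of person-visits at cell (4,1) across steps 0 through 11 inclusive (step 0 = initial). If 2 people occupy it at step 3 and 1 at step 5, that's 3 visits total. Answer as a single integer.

Answer: 4

Derivation:
Step 0: p0@(0,2) p1@(1,1) p2@(2,0) p3@(1,2) p4@(3,2) -> at (4,1): 0 [-], cum=0
Step 1: p0@(1,2) p1@(2,1) p2@(3,0) p3@(2,2) p4@(4,2) -> at (4,1): 0 [-], cum=0
Step 2: p0@(2,2) p1@(3,1) p2@ESC p3@(3,2) p4@(4,1) -> at (4,1): 1 [p4], cum=1
Step 3: p0@(3,2) p1@(4,1) p2@ESC p3@(4,2) p4@ESC -> at (4,1): 1 [p1], cum=2
Step 4: p0@(4,2) p1@ESC p2@ESC p3@(4,1) p4@ESC -> at (4,1): 1 [p3], cum=3
Step 5: p0@(4,1) p1@ESC p2@ESC p3@ESC p4@ESC -> at (4,1): 1 [p0], cum=4
Step 6: p0@ESC p1@ESC p2@ESC p3@ESC p4@ESC -> at (4,1): 0 [-], cum=4
Total visits = 4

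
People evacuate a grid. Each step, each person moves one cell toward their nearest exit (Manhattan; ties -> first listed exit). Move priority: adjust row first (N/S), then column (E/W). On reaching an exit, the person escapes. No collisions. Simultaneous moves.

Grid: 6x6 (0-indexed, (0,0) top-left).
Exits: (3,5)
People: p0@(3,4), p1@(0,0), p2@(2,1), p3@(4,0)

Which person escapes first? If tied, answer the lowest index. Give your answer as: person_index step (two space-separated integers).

Step 1: p0:(3,4)->(3,5)->EXIT | p1:(0,0)->(1,0) | p2:(2,1)->(3,1) | p3:(4,0)->(3,0)
Step 2: p0:escaped | p1:(1,0)->(2,0) | p2:(3,1)->(3,2) | p3:(3,0)->(3,1)
Step 3: p0:escaped | p1:(2,0)->(3,0) | p2:(3,2)->(3,3) | p3:(3,1)->(3,2)
Step 4: p0:escaped | p1:(3,0)->(3,1) | p2:(3,3)->(3,4) | p3:(3,2)->(3,3)
Step 5: p0:escaped | p1:(3,1)->(3,2) | p2:(3,4)->(3,5)->EXIT | p3:(3,3)->(3,4)
Step 6: p0:escaped | p1:(3,2)->(3,3) | p2:escaped | p3:(3,4)->(3,5)->EXIT
Step 7: p0:escaped | p1:(3,3)->(3,4) | p2:escaped | p3:escaped
Step 8: p0:escaped | p1:(3,4)->(3,5)->EXIT | p2:escaped | p3:escaped
Exit steps: [1, 8, 5, 6]
First to escape: p0 at step 1

Answer: 0 1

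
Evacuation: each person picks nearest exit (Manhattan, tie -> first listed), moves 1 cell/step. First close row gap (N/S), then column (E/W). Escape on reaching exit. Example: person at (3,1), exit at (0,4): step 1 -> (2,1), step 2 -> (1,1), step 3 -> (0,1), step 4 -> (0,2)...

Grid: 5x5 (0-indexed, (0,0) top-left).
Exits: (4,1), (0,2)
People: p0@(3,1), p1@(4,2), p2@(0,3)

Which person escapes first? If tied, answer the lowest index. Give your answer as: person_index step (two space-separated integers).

Answer: 0 1

Derivation:
Step 1: p0:(3,1)->(4,1)->EXIT | p1:(4,2)->(4,1)->EXIT | p2:(0,3)->(0,2)->EXIT
Exit steps: [1, 1, 1]
First to escape: p0 at step 1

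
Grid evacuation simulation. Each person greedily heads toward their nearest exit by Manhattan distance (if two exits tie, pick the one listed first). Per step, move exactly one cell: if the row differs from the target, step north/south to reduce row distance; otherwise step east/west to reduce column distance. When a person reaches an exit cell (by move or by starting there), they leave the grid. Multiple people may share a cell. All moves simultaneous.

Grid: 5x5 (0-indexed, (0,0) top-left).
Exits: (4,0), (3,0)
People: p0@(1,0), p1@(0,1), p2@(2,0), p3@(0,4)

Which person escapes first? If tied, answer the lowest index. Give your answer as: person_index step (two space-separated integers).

Answer: 2 1

Derivation:
Step 1: p0:(1,0)->(2,0) | p1:(0,1)->(1,1) | p2:(2,0)->(3,0)->EXIT | p3:(0,4)->(1,4)
Step 2: p0:(2,0)->(3,0)->EXIT | p1:(1,1)->(2,1) | p2:escaped | p3:(1,4)->(2,4)
Step 3: p0:escaped | p1:(2,1)->(3,1) | p2:escaped | p3:(2,4)->(3,4)
Step 4: p0:escaped | p1:(3,1)->(3,0)->EXIT | p2:escaped | p3:(3,4)->(3,3)
Step 5: p0:escaped | p1:escaped | p2:escaped | p3:(3,3)->(3,2)
Step 6: p0:escaped | p1:escaped | p2:escaped | p3:(3,2)->(3,1)
Step 7: p0:escaped | p1:escaped | p2:escaped | p3:(3,1)->(3,0)->EXIT
Exit steps: [2, 4, 1, 7]
First to escape: p2 at step 1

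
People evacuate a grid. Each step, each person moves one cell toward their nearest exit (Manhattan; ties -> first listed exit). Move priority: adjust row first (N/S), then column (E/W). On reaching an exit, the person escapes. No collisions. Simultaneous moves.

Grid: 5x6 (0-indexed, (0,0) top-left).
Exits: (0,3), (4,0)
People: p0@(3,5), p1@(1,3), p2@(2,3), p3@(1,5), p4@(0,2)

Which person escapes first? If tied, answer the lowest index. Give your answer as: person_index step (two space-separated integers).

Step 1: p0:(3,5)->(2,5) | p1:(1,3)->(0,3)->EXIT | p2:(2,3)->(1,3) | p3:(1,5)->(0,5) | p4:(0,2)->(0,3)->EXIT
Step 2: p0:(2,5)->(1,5) | p1:escaped | p2:(1,3)->(0,3)->EXIT | p3:(0,5)->(0,4) | p4:escaped
Step 3: p0:(1,5)->(0,5) | p1:escaped | p2:escaped | p3:(0,4)->(0,3)->EXIT | p4:escaped
Step 4: p0:(0,5)->(0,4) | p1:escaped | p2:escaped | p3:escaped | p4:escaped
Step 5: p0:(0,4)->(0,3)->EXIT | p1:escaped | p2:escaped | p3:escaped | p4:escaped
Exit steps: [5, 1, 2, 3, 1]
First to escape: p1 at step 1

Answer: 1 1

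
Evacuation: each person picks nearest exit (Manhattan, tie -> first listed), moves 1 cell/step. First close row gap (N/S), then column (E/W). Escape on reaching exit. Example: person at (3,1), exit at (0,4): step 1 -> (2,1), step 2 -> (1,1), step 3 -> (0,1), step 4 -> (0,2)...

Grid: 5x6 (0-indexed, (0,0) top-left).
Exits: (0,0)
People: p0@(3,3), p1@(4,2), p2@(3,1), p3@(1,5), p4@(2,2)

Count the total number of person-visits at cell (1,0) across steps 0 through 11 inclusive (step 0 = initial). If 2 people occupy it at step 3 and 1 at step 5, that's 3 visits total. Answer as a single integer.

Step 0: p0@(3,3) p1@(4,2) p2@(3,1) p3@(1,5) p4@(2,2) -> at (1,0): 0 [-], cum=0
Step 1: p0@(2,3) p1@(3,2) p2@(2,1) p3@(0,5) p4@(1,2) -> at (1,0): 0 [-], cum=0
Step 2: p0@(1,3) p1@(2,2) p2@(1,1) p3@(0,4) p4@(0,2) -> at (1,0): 0 [-], cum=0
Step 3: p0@(0,3) p1@(1,2) p2@(0,1) p3@(0,3) p4@(0,1) -> at (1,0): 0 [-], cum=0
Step 4: p0@(0,2) p1@(0,2) p2@ESC p3@(0,2) p4@ESC -> at (1,0): 0 [-], cum=0
Step 5: p0@(0,1) p1@(0,1) p2@ESC p3@(0,1) p4@ESC -> at (1,0): 0 [-], cum=0
Step 6: p0@ESC p1@ESC p2@ESC p3@ESC p4@ESC -> at (1,0): 0 [-], cum=0
Total visits = 0

Answer: 0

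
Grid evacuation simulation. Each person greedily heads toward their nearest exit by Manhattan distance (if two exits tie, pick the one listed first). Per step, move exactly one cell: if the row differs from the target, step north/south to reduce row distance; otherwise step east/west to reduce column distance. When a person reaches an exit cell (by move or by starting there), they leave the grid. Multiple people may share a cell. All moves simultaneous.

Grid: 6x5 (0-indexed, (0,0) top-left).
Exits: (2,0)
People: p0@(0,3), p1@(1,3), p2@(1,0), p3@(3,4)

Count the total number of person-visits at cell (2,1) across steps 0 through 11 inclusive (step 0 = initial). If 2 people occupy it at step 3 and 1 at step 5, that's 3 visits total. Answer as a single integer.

Answer: 3

Derivation:
Step 0: p0@(0,3) p1@(1,3) p2@(1,0) p3@(3,4) -> at (2,1): 0 [-], cum=0
Step 1: p0@(1,3) p1@(2,3) p2@ESC p3@(2,4) -> at (2,1): 0 [-], cum=0
Step 2: p0@(2,3) p1@(2,2) p2@ESC p3@(2,3) -> at (2,1): 0 [-], cum=0
Step 3: p0@(2,2) p1@(2,1) p2@ESC p3@(2,2) -> at (2,1): 1 [p1], cum=1
Step 4: p0@(2,1) p1@ESC p2@ESC p3@(2,1) -> at (2,1): 2 [p0,p3], cum=3
Step 5: p0@ESC p1@ESC p2@ESC p3@ESC -> at (2,1): 0 [-], cum=3
Total visits = 3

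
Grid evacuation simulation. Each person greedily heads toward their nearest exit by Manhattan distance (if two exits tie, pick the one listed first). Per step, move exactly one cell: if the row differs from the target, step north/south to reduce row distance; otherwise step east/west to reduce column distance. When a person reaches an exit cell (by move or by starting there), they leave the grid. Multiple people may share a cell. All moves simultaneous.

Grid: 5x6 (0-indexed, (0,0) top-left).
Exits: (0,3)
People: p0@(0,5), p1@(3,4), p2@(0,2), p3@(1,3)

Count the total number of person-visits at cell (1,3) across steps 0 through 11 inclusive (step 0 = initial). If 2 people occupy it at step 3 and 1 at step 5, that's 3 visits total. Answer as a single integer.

Answer: 1

Derivation:
Step 0: p0@(0,5) p1@(3,4) p2@(0,2) p3@(1,3) -> at (1,3): 1 [p3], cum=1
Step 1: p0@(0,4) p1@(2,4) p2@ESC p3@ESC -> at (1,3): 0 [-], cum=1
Step 2: p0@ESC p1@(1,4) p2@ESC p3@ESC -> at (1,3): 0 [-], cum=1
Step 3: p0@ESC p1@(0,4) p2@ESC p3@ESC -> at (1,3): 0 [-], cum=1
Step 4: p0@ESC p1@ESC p2@ESC p3@ESC -> at (1,3): 0 [-], cum=1
Total visits = 1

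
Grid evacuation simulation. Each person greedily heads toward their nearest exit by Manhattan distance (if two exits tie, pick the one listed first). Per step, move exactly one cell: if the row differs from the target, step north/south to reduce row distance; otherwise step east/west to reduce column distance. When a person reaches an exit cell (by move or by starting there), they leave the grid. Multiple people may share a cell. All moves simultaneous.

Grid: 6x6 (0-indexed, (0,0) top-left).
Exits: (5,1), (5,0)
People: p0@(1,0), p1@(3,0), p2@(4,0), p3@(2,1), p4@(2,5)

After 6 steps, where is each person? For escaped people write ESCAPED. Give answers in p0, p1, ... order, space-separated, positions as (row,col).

Step 1: p0:(1,0)->(2,0) | p1:(3,0)->(4,0) | p2:(4,0)->(5,0)->EXIT | p3:(2,1)->(3,1) | p4:(2,5)->(3,5)
Step 2: p0:(2,0)->(3,0) | p1:(4,0)->(5,0)->EXIT | p2:escaped | p3:(3,1)->(4,1) | p4:(3,5)->(4,5)
Step 3: p0:(3,0)->(4,0) | p1:escaped | p2:escaped | p3:(4,1)->(5,1)->EXIT | p4:(4,5)->(5,5)
Step 4: p0:(4,0)->(5,0)->EXIT | p1:escaped | p2:escaped | p3:escaped | p4:(5,5)->(5,4)
Step 5: p0:escaped | p1:escaped | p2:escaped | p3:escaped | p4:(5,4)->(5,3)
Step 6: p0:escaped | p1:escaped | p2:escaped | p3:escaped | p4:(5,3)->(5,2)

ESCAPED ESCAPED ESCAPED ESCAPED (5,2)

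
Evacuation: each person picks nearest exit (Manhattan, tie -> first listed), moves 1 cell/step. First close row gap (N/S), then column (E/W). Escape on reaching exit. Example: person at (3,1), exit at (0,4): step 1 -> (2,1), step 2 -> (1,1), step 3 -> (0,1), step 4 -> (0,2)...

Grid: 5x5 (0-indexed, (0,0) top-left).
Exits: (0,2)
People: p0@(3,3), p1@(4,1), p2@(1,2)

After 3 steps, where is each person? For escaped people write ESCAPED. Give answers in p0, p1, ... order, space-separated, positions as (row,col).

Step 1: p0:(3,3)->(2,3) | p1:(4,1)->(3,1) | p2:(1,2)->(0,2)->EXIT
Step 2: p0:(2,3)->(1,3) | p1:(3,1)->(2,1) | p2:escaped
Step 3: p0:(1,3)->(0,3) | p1:(2,1)->(1,1) | p2:escaped

(0,3) (1,1) ESCAPED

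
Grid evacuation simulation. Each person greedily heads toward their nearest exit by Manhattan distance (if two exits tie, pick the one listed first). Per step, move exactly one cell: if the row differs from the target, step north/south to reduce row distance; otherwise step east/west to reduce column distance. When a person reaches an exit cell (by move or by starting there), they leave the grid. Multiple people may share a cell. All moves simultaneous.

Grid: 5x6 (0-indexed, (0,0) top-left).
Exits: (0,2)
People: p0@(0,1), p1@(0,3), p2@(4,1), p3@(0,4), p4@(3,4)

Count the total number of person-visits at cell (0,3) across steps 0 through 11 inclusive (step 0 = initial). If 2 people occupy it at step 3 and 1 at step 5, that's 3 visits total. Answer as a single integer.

Step 0: p0@(0,1) p1@(0,3) p2@(4,1) p3@(0,4) p4@(3,4) -> at (0,3): 1 [p1], cum=1
Step 1: p0@ESC p1@ESC p2@(3,1) p3@(0,3) p4@(2,4) -> at (0,3): 1 [p3], cum=2
Step 2: p0@ESC p1@ESC p2@(2,1) p3@ESC p4@(1,4) -> at (0,3): 0 [-], cum=2
Step 3: p0@ESC p1@ESC p2@(1,1) p3@ESC p4@(0,4) -> at (0,3): 0 [-], cum=2
Step 4: p0@ESC p1@ESC p2@(0,1) p3@ESC p4@(0,3) -> at (0,3): 1 [p4], cum=3
Step 5: p0@ESC p1@ESC p2@ESC p3@ESC p4@ESC -> at (0,3): 0 [-], cum=3
Total visits = 3

Answer: 3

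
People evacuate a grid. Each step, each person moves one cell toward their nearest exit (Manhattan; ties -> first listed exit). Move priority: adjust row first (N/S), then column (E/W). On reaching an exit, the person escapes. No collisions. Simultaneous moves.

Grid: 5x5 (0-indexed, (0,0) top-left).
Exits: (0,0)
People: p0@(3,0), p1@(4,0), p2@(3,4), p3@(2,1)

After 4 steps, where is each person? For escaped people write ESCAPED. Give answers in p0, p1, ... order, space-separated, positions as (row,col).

Step 1: p0:(3,0)->(2,0) | p1:(4,0)->(3,0) | p2:(3,4)->(2,4) | p3:(2,1)->(1,1)
Step 2: p0:(2,0)->(1,0) | p1:(3,0)->(2,0) | p2:(2,4)->(1,4) | p3:(1,1)->(0,1)
Step 3: p0:(1,0)->(0,0)->EXIT | p1:(2,0)->(1,0) | p2:(1,4)->(0,4) | p3:(0,1)->(0,0)->EXIT
Step 4: p0:escaped | p1:(1,0)->(0,0)->EXIT | p2:(0,4)->(0,3) | p3:escaped

ESCAPED ESCAPED (0,3) ESCAPED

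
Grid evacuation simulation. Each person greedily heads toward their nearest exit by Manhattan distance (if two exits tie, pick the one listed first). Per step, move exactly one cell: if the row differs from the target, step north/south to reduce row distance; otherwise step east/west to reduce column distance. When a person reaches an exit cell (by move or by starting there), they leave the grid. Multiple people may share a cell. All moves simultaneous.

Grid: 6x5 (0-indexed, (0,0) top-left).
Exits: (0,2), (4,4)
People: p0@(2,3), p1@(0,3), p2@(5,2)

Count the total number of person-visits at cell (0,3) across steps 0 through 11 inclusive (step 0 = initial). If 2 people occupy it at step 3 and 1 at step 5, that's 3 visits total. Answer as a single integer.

Answer: 2

Derivation:
Step 0: p0@(2,3) p1@(0,3) p2@(5,2) -> at (0,3): 1 [p1], cum=1
Step 1: p0@(1,3) p1@ESC p2@(4,2) -> at (0,3): 0 [-], cum=1
Step 2: p0@(0,3) p1@ESC p2@(4,3) -> at (0,3): 1 [p0], cum=2
Step 3: p0@ESC p1@ESC p2@ESC -> at (0,3): 0 [-], cum=2
Total visits = 2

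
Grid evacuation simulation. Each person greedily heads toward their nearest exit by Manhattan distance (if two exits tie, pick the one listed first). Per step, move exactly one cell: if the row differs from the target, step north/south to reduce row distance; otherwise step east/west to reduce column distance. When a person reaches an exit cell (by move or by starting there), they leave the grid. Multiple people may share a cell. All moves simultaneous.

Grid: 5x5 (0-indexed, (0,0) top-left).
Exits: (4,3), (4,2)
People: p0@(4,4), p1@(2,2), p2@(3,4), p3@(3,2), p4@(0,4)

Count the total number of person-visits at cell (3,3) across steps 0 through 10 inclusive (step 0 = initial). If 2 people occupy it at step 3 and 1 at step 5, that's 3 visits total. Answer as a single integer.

Answer: 0

Derivation:
Step 0: p0@(4,4) p1@(2,2) p2@(3,4) p3@(3,2) p4@(0,4) -> at (3,3): 0 [-], cum=0
Step 1: p0@ESC p1@(3,2) p2@(4,4) p3@ESC p4@(1,4) -> at (3,3): 0 [-], cum=0
Step 2: p0@ESC p1@ESC p2@ESC p3@ESC p4@(2,4) -> at (3,3): 0 [-], cum=0
Step 3: p0@ESC p1@ESC p2@ESC p3@ESC p4@(3,4) -> at (3,3): 0 [-], cum=0
Step 4: p0@ESC p1@ESC p2@ESC p3@ESC p4@(4,4) -> at (3,3): 0 [-], cum=0
Step 5: p0@ESC p1@ESC p2@ESC p3@ESC p4@ESC -> at (3,3): 0 [-], cum=0
Total visits = 0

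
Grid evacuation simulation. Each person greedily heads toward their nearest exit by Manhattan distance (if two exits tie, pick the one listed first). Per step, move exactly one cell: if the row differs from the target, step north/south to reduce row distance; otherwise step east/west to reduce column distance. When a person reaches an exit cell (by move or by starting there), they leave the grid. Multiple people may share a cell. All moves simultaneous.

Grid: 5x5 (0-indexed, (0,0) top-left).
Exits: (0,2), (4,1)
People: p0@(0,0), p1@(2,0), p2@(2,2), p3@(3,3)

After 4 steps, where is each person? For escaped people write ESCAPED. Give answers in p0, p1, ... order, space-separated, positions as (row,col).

Step 1: p0:(0,0)->(0,1) | p1:(2,0)->(3,0) | p2:(2,2)->(1,2) | p3:(3,3)->(4,3)
Step 2: p0:(0,1)->(0,2)->EXIT | p1:(3,0)->(4,0) | p2:(1,2)->(0,2)->EXIT | p3:(4,3)->(4,2)
Step 3: p0:escaped | p1:(4,0)->(4,1)->EXIT | p2:escaped | p3:(4,2)->(4,1)->EXIT

ESCAPED ESCAPED ESCAPED ESCAPED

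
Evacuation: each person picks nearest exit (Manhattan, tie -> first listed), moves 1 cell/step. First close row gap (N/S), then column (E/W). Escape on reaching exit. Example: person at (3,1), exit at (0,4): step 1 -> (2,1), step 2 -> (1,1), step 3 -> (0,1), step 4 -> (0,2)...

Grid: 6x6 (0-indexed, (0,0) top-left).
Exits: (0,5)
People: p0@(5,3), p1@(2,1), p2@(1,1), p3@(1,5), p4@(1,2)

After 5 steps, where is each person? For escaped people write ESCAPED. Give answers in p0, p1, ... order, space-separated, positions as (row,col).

Step 1: p0:(5,3)->(4,3) | p1:(2,1)->(1,1) | p2:(1,1)->(0,1) | p3:(1,5)->(0,5)->EXIT | p4:(1,2)->(0,2)
Step 2: p0:(4,3)->(3,3) | p1:(1,1)->(0,1) | p2:(0,1)->(0,2) | p3:escaped | p4:(0,2)->(0,3)
Step 3: p0:(3,3)->(2,3) | p1:(0,1)->(0,2) | p2:(0,2)->(0,3) | p3:escaped | p4:(0,3)->(0,4)
Step 4: p0:(2,3)->(1,3) | p1:(0,2)->(0,3) | p2:(0,3)->(0,4) | p3:escaped | p4:(0,4)->(0,5)->EXIT
Step 5: p0:(1,3)->(0,3) | p1:(0,3)->(0,4) | p2:(0,4)->(0,5)->EXIT | p3:escaped | p4:escaped

(0,3) (0,4) ESCAPED ESCAPED ESCAPED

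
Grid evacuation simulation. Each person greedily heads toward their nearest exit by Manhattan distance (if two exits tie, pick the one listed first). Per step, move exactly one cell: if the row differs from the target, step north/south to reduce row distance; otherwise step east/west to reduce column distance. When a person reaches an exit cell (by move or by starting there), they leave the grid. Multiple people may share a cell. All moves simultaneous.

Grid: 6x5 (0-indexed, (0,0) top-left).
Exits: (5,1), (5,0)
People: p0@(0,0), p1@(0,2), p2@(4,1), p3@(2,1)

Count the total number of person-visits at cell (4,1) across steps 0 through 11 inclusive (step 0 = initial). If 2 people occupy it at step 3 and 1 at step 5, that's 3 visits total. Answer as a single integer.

Answer: 2

Derivation:
Step 0: p0@(0,0) p1@(0,2) p2@(4,1) p3@(2,1) -> at (4,1): 1 [p2], cum=1
Step 1: p0@(1,0) p1@(1,2) p2@ESC p3@(3,1) -> at (4,1): 0 [-], cum=1
Step 2: p0@(2,0) p1@(2,2) p2@ESC p3@(4,1) -> at (4,1): 1 [p3], cum=2
Step 3: p0@(3,0) p1@(3,2) p2@ESC p3@ESC -> at (4,1): 0 [-], cum=2
Step 4: p0@(4,0) p1@(4,2) p2@ESC p3@ESC -> at (4,1): 0 [-], cum=2
Step 5: p0@ESC p1@(5,2) p2@ESC p3@ESC -> at (4,1): 0 [-], cum=2
Step 6: p0@ESC p1@ESC p2@ESC p3@ESC -> at (4,1): 0 [-], cum=2
Total visits = 2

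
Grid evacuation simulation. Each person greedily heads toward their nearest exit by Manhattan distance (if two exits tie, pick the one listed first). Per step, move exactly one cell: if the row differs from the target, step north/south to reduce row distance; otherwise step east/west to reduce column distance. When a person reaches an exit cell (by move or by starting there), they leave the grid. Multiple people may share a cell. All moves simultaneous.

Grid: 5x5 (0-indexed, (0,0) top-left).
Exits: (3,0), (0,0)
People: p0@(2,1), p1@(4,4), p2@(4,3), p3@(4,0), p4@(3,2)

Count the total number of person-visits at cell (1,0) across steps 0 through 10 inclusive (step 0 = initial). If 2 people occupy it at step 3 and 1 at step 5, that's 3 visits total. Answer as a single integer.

Answer: 0

Derivation:
Step 0: p0@(2,1) p1@(4,4) p2@(4,3) p3@(4,0) p4@(3,2) -> at (1,0): 0 [-], cum=0
Step 1: p0@(3,1) p1@(3,4) p2@(3,3) p3@ESC p4@(3,1) -> at (1,0): 0 [-], cum=0
Step 2: p0@ESC p1@(3,3) p2@(3,2) p3@ESC p4@ESC -> at (1,0): 0 [-], cum=0
Step 3: p0@ESC p1@(3,2) p2@(3,1) p3@ESC p4@ESC -> at (1,0): 0 [-], cum=0
Step 4: p0@ESC p1@(3,1) p2@ESC p3@ESC p4@ESC -> at (1,0): 0 [-], cum=0
Step 5: p0@ESC p1@ESC p2@ESC p3@ESC p4@ESC -> at (1,0): 0 [-], cum=0
Total visits = 0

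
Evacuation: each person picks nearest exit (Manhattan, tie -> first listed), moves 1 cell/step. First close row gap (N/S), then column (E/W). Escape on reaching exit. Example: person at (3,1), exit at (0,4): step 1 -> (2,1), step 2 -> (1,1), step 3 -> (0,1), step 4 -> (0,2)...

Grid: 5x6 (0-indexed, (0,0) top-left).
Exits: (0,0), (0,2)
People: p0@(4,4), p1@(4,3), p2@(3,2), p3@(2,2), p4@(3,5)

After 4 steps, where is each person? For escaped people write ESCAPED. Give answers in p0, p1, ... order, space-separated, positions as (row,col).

Step 1: p0:(4,4)->(3,4) | p1:(4,3)->(3,3) | p2:(3,2)->(2,2) | p3:(2,2)->(1,2) | p4:(3,5)->(2,5)
Step 2: p0:(3,4)->(2,4) | p1:(3,3)->(2,3) | p2:(2,2)->(1,2) | p3:(1,2)->(0,2)->EXIT | p4:(2,5)->(1,5)
Step 3: p0:(2,4)->(1,4) | p1:(2,3)->(1,3) | p2:(1,2)->(0,2)->EXIT | p3:escaped | p4:(1,5)->(0,5)
Step 4: p0:(1,4)->(0,4) | p1:(1,3)->(0,3) | p2:escaped | p3:escaped | p4:(0,5)->(0,4)

(0,4) (0,3) ESCAPED ESCAPED (0,4)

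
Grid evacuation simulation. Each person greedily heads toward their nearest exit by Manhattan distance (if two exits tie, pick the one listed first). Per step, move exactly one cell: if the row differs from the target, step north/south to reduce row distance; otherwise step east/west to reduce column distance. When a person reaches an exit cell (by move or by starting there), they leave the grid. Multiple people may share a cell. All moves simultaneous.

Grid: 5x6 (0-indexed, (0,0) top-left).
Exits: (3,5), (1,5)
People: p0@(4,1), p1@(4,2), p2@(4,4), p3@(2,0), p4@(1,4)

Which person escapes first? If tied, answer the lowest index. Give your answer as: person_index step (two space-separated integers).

Answer: 4 1

Derivation:
Step 1: p0:(4,1)->(3,1) | p1:(4,2)->(3,2) | p2:(4,4)->(3,4) | p3:(2,0)->(3,0) | p4:(1,4)->(1,5)->EXIT
Step 2: p0:(3,1)->(3,2) | p1:(3,2)->(3,3) | p2:(3,4)->(3,5)->EXIT | p3:(3,0)->(3,1) | p4:escaped
Step 3: p0:(3,2)->(3,3) | p1:(3,3)->(3,4) | p2:escaped | p3:(3,1)->(3,2) | p4:escaped
Step 4: p0:(3,3)->(3,4) | p1:(3,4)->(3,5)->EXIT | p2:escaped | p3:(3,2)->(3,3) | p4:escaped
Step 5: p0:(3,4)->(3,5)->EXIT | p1:escaped | p2:escaped | p3:(3,3)->(3,4) | p4:escaped
Step 6: p0:escaped | p1:escaped | p2:escaped | p3:(3,4)->(3,5)->EXIT | p4:escaped
Exit steps: [5, 4, 2, 6, 1]
First to escape: p4 at step 1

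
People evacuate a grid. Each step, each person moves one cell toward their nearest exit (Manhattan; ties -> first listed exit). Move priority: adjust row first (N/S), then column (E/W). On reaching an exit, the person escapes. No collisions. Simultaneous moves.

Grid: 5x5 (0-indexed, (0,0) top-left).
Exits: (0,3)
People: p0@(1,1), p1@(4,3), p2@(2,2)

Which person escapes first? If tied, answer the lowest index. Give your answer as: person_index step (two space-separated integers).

Answer: 0 3

Derivation:
Step 1: p0:(1,1)->(0,1) | p1:(4,3)->(3,3) | p2:(2,2)->(1,2)
Step 2: p0:(0,1)->(0,2) | p1:(3,3)->(2,3) | p2:(1,2)->(0,2)
Step 3: p0:(0,2)->(0,3)->EXIT | p1:(2,3)->(1,3) | p2:(0,2)->(0,3)->EXIT
Step 4: p0:escaped | p1:(1,3)->(0,3)->EXIT | p2:escaped
Exit steps: [3, 4, 3]
First to escape: p0 at step 3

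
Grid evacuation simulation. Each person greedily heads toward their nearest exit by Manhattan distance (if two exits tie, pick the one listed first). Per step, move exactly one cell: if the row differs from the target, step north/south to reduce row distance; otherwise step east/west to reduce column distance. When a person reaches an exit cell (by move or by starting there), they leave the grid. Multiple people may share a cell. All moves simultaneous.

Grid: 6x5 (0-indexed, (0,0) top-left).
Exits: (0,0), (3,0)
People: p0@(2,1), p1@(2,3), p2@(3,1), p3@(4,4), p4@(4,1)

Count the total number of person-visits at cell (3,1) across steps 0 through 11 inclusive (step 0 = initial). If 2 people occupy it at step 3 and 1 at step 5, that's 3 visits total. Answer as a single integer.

Step 0: p0@(2,1) p1@(2,3) p2@(3,1) p3@(4,4) p4@(4,1) -> at (3,1): 1 [p2], cum=1
Step 1: p0@(3,1) p1@(3,3) p2@ESC p3@(3,4) p4@(3,1) -> at (3,1): 2 [p0,p4], cum=3
Step 2: p0@ESC p1@(3,2) p2@ESC p3@(3,3) p4@ESC -> at (3,1): 0 [-], cum=3
Step 3: p0@ESC p1@(3,1) p2@ESC p3@(3,2) p4@ESC -> at (3,1): 1 [p1], cum=4
Step 4: p0@ESC p1@ESC p2@ESC p3@(3,1) p4@ESC -> at (3,1): 1 [p3], cum=5
Step 5: p0@ESC p1@ESC p2@ESC p3@ESC p4@ESC -> at (3,1): 0 [-], cum=5
Total visits = 5

Answer: 5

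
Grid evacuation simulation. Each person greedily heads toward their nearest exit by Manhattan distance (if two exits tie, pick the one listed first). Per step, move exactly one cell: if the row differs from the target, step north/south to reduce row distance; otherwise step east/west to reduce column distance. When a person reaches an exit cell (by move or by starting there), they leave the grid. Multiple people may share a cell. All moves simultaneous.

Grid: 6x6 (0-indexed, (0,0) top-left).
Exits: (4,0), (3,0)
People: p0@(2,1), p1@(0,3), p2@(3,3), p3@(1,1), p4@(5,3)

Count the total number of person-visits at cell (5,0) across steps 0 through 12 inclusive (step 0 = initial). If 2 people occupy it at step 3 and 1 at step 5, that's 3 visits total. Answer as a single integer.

Step 0: p0@(2,1) p1@(0,3) p2@(3,3) p3@(1,1) p4@(5,3) -> at (5,0): 0 [-], cum=0
Step 1: p0@(3,1) p1@(1,3) p2@(3,2) p3@(2,1) p4@(4,3) -> at (5,0): 0 [-], cum=0
Step 2: p0@ESC p1@(2,3) p2@(3,1) p3@(3,1) p4@(4,2) -> at (5,0): 0 [-], cum=0
Step 3: p0@ESC p1@(3,3) p2@ESC p3@ESC p4@(4,1) -> at (5,0): 0 [-], cum=0
Step 4: p0@ESC p1@(3,2) p2@ESC p3@ESC p4@ESC -> at (5,0): 0 [-], cum=0
Step 5: p0@ESC p1@(3,1) p2@ESC p3@ESC p4@ESC -> at (5,0): 0 [-], cum=0
Step 6: p0@ESC p1@ESC p2@ESC p3@ESC p4@ESC -> at (5,0): 0 [-], cum=0
Total visits = 0

Answer: 0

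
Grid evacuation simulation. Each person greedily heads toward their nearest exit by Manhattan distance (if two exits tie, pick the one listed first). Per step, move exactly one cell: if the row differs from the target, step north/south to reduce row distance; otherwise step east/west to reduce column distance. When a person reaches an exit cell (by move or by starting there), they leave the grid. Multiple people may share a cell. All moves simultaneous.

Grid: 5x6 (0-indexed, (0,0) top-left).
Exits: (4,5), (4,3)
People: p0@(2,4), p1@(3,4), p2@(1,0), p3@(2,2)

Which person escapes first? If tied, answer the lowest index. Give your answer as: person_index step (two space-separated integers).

Step 1: p0:(2,4)->(3,4) | p1:(3,4)->(4,4) | p2:(1,0)->(2,0) | p3:(2,2)->(3,2)
Step 2: p0:(3,4)->(4,4) | p1:(4,4)->(4,5)->EXIT | p2:(2,0)->(3,0) | p3:(3,2)->(4,2)
Step 3: p0:(4,4)->(4,5)->EXIT | p1:escaped | p2:(3,0)->(4,0) | p3:(4,2)->(4,3)->EXIT
Step 4: p0:escaped | p1:escaped | p2:(4,0)->(4,1) | p3:escaped
Step 5: p0:escaped | p1:escaped | p2:(4,1)->(4,2) | p3:escaped
Step 6: p0:escaped | p1:escaped | p2:(4,2)->(4,3)->EXIT | p3:escaped
Exit steps: [3, 2, 6, 3]
First to escape: p1 at step 2

Answer: 1 2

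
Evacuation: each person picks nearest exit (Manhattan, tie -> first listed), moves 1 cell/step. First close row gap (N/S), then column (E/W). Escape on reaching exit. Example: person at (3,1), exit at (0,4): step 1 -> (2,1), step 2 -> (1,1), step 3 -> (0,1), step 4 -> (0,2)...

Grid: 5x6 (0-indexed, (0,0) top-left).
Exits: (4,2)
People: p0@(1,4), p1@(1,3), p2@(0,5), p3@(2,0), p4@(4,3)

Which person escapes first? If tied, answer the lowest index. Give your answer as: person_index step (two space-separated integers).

Step 1: p0:(1,4)->(2,4) | p1:(1,3)->(2,3) | p2:(0,5)->(1,5) | p3:(2,0)->(3,0) | p4:(4,3)->(4,2)->EXIT
Step 2: p0:(2,4)->(3,4) | p1:(2,3)->(3,3) | p2:(1,5)->(2,5) | p3:(3,0)->(4,0) | p4:escaped
Step 3: p0:(3,4)->(4,4) | p1:(3,3)->(4,3) | p2:(2,5)->(3,5) | p3:(4,0)->(4,1) | p4:escaped
Step 4: p0:(4,4)->(4,3) | p1:(4,3)->(4,2)->EXIT | p2:(3,5)->(4,5) | p3:(4,1)->(4,2)->EXIT | p4:escaped
Step 5: p0:(4,3)->(4,2)->EXIT | p1:escaped | p2:(4,5)->(4,4) | p3:escaped | p4:escaped
Step 6: p0:escaped | p1:escaped | p2:(4,4)->(4,3) | p3:escaped | p4:escaped
Step 7: p0:escaped | p1:escaped | p2:(4,3)->(4,2)->EXIT | p3:escaped | p4:escaped
Exit steps: [5, 4, 7, 4, 1]
First to escape: p4 at step 1

Answer: 4 1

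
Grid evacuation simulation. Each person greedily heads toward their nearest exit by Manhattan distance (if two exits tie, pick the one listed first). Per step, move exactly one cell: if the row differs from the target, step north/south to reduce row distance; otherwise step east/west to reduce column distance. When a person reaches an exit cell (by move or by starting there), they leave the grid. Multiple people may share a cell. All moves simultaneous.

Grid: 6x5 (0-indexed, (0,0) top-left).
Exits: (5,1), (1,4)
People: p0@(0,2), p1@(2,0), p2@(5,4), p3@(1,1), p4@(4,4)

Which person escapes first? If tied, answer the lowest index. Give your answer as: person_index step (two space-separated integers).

Answer: 0 3

Derivation:
Step 1: p0:(0,2)->(1,2) | p1:(2,0)->(3,0) | p2:(5,4)->(5,3) | p3:(1,1)->(1,2) | p4:(4,4)->(3,4)
Step 2: p0:(1,2)->(1,3) | p1:(3,0)->(4,0) | p2:(5,3)->(5,2) | p3:(1,2)->(1,3) | p4:(3,4)->(2,4)
Step 3: p0:(1,3)->(1,4)->EXIT | p1:(4,0)->(5,0) | p2:(5,2)->(5,1)->EXIT | p3:(1,3)->(1,4)->EXIT | p4:(2,4)->(1,4)->EXIT
Step 4: p0:escaped | p1:(5,0)->(5,1)->EXIT | p2:escaped | p3:escaped | p4:escaped
Exit steps: [3, 4, 3, 3, 3]
First to escape: p0 at step 3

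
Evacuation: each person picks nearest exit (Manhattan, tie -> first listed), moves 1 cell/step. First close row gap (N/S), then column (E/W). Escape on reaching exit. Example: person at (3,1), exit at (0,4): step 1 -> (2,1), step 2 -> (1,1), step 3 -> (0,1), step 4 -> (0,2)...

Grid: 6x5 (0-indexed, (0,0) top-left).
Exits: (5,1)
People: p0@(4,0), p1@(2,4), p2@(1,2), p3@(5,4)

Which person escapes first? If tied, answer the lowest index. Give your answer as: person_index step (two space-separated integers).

Step 1: p0:(4,0)->(5,0) | p1:(2,4)->(3,4) | p2:(1,2)->(2,2) | p3:(5,4)->(5,3)
Step 2: p0:(5,0)->(5,1)->EXIT | p1:(3,4)->(4,4) | p2:(2,2)->(3,2) | p3:(5,3)->(5,2)
Step 3: p0:escaped | p1:(4,4)->(5,4) | p2:(3,2)->(4,2) | p3:(5,2)->(5,1)->EXIT
Step 4: p0:escaped | p1:(5,4)->(5,3) | p2:(4,2)->(5,2) | p3:escaped
Step 5: p0:escaped | p1:(5,3)->(5,2) | p2:(5,2)->(5,1)->EXIT | p3:escaped
Step 6: p0:escaped | p1:(5,2)->(5,1)->EXIT | p2:escaped | p3:escaped
Exit steps: [2, 6, 5, 3]
First to escape: p0 at step 2

Answer: 0 2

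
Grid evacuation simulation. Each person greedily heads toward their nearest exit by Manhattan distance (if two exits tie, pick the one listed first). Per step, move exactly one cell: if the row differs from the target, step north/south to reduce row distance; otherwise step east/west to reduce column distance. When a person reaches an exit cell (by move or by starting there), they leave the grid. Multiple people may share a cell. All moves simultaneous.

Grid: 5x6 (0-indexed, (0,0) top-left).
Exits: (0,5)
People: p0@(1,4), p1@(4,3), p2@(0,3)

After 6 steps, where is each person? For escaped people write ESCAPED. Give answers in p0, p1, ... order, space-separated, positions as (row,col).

Step 1: p0:(1,4)->(0,4) | p1:(4,3)->(3,3) | p2:(0,3)->(0,4)
Step 2: p0:(0,4)->(0,5)->EXIT | p1:(3,3)->(2,3) | p2:(0,4)->(0,5)->EXIT
Step 3: p0:escaped | p1:(2,3)->(1,3) | p2:escaped
Step 4: p0:escaped | p1:(1,3)->(0,3) | p2:escaped
Step 5: p0:escaped | p1:(0,3)->(0,4) | p2:escaped
Step 6: p0:escaped | p1:(0,4)->(0,5)->EXIT | p2:escaped

ESCAPED ESCAPED ESCAPED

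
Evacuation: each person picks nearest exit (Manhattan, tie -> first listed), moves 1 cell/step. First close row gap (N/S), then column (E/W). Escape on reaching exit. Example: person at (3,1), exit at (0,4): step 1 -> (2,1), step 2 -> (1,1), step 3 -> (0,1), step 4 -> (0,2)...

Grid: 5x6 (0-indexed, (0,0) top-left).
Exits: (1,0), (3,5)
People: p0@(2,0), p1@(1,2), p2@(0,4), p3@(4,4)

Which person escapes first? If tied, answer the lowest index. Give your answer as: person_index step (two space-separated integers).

Answer: 0 1

Derivation:
Step 1: p0:(2,0)->(1,0)->EXIT | p1:(1,2)->(1,1) | p2:(0,4)->(1,4) | p3:(4,4)->(3,4)
Step 2: p0:escaped | p1:(1,1)->(1,0)->EXIT | p2:(1,4)->(2,4) | p3:(3,4)->(3,5)->EXIT
Step 3: p0:escaped | p1:escaped | p2:(2,4)->(3,4) | p3:escaped
Step 4: p0:escaped | p1:escaped | p2:(3,4)->(3,5)->EXIT | p3:escaped
Exit steps: [1, 2, 4, 2]
First to escape: p0 at step 1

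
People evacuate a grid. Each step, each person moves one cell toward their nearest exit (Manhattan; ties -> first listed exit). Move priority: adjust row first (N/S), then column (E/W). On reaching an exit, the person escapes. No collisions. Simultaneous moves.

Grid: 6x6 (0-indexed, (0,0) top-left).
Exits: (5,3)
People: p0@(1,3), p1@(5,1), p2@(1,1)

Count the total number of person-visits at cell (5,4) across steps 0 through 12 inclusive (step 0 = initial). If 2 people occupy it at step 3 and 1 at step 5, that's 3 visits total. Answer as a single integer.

Answer: 0

Derivation:
Step 0: p0@(1,3) p1@(5,1) p2@(1,1) -> at (5,4): 0 [-], cum=0
Step 1: p0@(2,3) p1@(5,2) p2@(2,1) -> at (5,4): 0 [-], cum=0
Step 2: p0@(3,3) p1@ESC p2@(3,1) -> at (5,4): 0 [-], cum=0
Step 3: p0@(4,3) p1@ESC p2@(4,1) -> at (5,4): 0 [-], cum=0
Step 4: p0@ESC p1@ESC p2@(5,1) -> at (5,4): 0 [-], cum=0
Step 5: p0@ESC p1@ESC p2@(5,2) -> at (5,4): 0 [-], cum=0
Step 6: p0@ESC p1@ESC p2@ESC -> at (5,4): 0 [-], cum=0
Total visits = 0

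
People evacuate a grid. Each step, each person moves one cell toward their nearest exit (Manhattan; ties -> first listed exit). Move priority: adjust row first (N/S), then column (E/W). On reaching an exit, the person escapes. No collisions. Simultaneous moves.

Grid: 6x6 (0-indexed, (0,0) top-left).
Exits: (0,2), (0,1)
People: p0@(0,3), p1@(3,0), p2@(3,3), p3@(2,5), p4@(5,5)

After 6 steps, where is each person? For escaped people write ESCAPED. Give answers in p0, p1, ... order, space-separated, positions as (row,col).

Step 1: p0:(0,3)->(0,2)->EXIT | p1:(3,0)->(2,0) | p2:(3,3)->(2,3) | p3:(2,5)->(1,5) | p4:(5,5)->(4,5)
Step 2: p0:escaped | p1:(2,0)->(1,0) | p2:(2,3)->(1,3) | p3:(1,5)->(0,5) | p4:(4,5)->(3,5)
Step 3: p0:escaped | p1:(1,0)->(0,0) | p2:(1,3)->(0,3) | p3:(0,5)->(0,4) | p4:(3,5)->(2,5)
Step 4: p0:escaped | p1:(0,0)->(0,1)->EXIT | p2:(0,3)->(0,2)->EXIT | p3:(0,4)->(0,3) | p4:(2,5)->(1,5)
Step 5: p0:escaped | p1:escaped | p2:escaped | p3:(0,3)->(0,2)->EXIT | p4:(1,5)->(0,5)
Step 6: p0:escaped | p1:escaped | p2:escaped | p3:escaped | p4:(0,5)->(0,4)

ESCAPED ESCAPED ESCAPED ESCAPED (0,4)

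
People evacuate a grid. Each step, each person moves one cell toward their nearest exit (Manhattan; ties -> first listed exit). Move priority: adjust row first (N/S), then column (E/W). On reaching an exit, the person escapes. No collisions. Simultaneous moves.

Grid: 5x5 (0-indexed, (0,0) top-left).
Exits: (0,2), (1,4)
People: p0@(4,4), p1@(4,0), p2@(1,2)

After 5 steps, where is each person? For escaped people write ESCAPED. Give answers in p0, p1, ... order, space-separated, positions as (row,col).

Step 1: p0:(4,4)->(3,4) | p1:(4,0)->(3,0) | p2:(1,2)->(0,2)->EXIT
Step 2: p0:(3,4)->(2,4) | p1:(3,0)->(2,0) | p2:escaped
Step 3: p0:(2,4)->(1,4)->EXIT | p1:(2,0)->(1,0) | p2:escaped
Step 4: p0:escaped | p1:(1,0)->(0,0) | p2:escaped
Step 5: p0:escaped | p1:(0,0)->(0,1) | p2:escaped

ESCAPED (0,1) ESCAPED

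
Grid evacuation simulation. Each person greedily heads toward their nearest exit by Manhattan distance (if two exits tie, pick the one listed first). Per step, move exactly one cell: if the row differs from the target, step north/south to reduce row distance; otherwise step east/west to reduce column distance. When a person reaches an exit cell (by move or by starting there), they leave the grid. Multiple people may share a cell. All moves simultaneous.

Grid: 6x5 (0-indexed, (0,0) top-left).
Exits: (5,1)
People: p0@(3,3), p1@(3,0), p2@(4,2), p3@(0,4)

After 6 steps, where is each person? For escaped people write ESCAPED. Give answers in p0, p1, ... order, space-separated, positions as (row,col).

Step 1: p0:(3,3)->(4,3) | p1:(3,0)->(4,0) | p2:(4,2)->(5,2) | p3:(0,4)->(1,4)
Step 2: p0:(4,3)->(5,3) | p1:(4,0)->(5,0) | p2:(5,2)->(5,1)->EXIT | p3:(1,4)->(2,4)
Step 3: p0:(5,3)->(5,2) | p1:(5,0)->(5,1)->EXIT | p2:escaped | p3:(2,4)->(3,4)
Step 4: p0:(5,2)->(5,1)->EXIT | p1:escaped | p2:escaped | p3:(3,4)->(4,4)
Step 5: p0:escaped | p1:escaped | p2:escaped | p3:(4,4)->(5,4)
Step 6: p0:escaped | p1:escaped | p2:escaped | p3:(5,4)->(5,3)

ESCAPED ESCAPED ESCAPED (5,3)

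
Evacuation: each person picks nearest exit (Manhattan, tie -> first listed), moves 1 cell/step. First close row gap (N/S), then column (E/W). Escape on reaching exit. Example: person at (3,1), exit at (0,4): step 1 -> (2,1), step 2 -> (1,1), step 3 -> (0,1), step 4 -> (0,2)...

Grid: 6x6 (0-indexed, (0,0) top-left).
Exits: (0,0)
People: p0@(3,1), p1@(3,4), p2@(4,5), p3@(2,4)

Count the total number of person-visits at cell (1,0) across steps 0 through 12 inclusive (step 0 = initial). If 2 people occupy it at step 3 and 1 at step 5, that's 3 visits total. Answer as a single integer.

Answer: 0

Derivation:
Step 0: p0@(3,1) p1@(3,4) p2@(4,5) p3@(2,4) -> at (1,0): 0 [-], cum=0
Step 1: p0@(2,1) p1@(2,4) p2@(3,5) p3@(1,4) -> at (1,0): 0 [-], cum=0
Step 2: p0@(1,1) p1@(1,4) p2@(2,5) p3@(0,4) -> at (1,0): 0 [-], cum=0
Step 3: p0@(0,1) p1@(0,4) p2@(1,5) p3@(0,3) -> at (1,0): 0 [-], cum=0
Step 4: p0@ESC p1@(0,3) p2@(0,5) p3@(0,2) -> at (1,0): 0 [-], cum=0
Step 5: p0@ESC p1@(0,2) p2@(0,4) p3@(0,1) -> at (1,0): 0 [-], cum=0
Step 6: p0@ESC p1@(0,1) p2@(0,3) p3@ESC -> at (1,0): 0 [-], cum=0
Step 7: p0@ESC p1@ESC p2@(0,2) p3@ESC -> at (1,0): 0 [-], cum=0
Step 8: p0@ESC p1@ESC p2@(0,1) p3@ESC -> at (1,0): 0 [-], cum=0
Step 9: p0@ESC p1@ESC p2@ESC p3@ESC -> at (1,0): 0 [-], cum=0
Total visits = 0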